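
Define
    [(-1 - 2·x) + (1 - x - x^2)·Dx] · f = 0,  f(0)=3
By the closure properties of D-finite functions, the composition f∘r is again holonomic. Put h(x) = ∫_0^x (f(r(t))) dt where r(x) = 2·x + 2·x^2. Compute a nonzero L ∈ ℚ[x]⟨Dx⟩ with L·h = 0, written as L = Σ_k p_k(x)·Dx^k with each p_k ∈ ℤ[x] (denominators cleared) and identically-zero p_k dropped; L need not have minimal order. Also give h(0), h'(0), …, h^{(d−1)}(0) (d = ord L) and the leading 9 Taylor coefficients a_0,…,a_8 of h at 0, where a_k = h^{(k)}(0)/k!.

f: a_k = 3, 3, 6, 9, 15, 24, 39, 63, 102, …
L₀ from L_f via x↦r, Dx↦r'^{-1}Dx.
h=∫₀ˣh₀: take L = L₀·Dx.
L = (2 + 12·x + 24·x^2 + 16·x^3)·Dx + (-1 + 2·x + 6·x^2 + 8·x^3 + 4·x^4)·Dx^2  (order 2).
h: a_k = 0, 3, 3, 10, 30, 96, 324, 7848/7, 3960, …
ICs: h(0) = 0, h′(0) = 3.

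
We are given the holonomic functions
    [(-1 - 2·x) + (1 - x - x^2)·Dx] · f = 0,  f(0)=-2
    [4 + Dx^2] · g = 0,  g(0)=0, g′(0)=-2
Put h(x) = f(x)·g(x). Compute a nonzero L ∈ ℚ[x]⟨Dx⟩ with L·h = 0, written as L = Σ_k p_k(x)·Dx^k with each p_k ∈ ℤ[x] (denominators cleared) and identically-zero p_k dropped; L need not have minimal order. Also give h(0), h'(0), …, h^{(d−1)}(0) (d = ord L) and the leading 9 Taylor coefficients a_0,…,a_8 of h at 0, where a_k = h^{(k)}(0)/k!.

f: a_k = -2, -2, -4, -6, -10, -16, -26, -42, -68, …
g: a_k = 0, -2, 0, 4/3, 0, -4/15, 0, 8/315, 0, …
Sym-product of L_f,L_g gives L₀ (≤ ord 2).
L = (-2 + 4·x + 4·x^2) + (2 + 4·x)·Dx + (-1 + x + x^2)·Dx^2  (order 2).
h: a_k = 0, 4, 4, 16/3, 28/3, 76/5, 368/15, 2500/63, 20228/315, …
ICs: h(0) = 0, h′(0) = 4.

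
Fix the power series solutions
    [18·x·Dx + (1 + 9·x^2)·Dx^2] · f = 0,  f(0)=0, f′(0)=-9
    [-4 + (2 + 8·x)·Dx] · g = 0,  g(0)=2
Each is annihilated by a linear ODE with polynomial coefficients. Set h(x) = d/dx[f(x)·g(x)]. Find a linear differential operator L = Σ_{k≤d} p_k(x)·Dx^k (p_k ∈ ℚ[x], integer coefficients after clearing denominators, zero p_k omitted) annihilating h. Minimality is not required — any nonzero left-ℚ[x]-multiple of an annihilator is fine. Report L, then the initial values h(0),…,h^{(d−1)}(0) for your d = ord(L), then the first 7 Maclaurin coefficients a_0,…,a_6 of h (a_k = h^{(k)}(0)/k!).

L = (2 + 120·x + 150·x^2 - 648·x^3 - 324·x^4) + (7 + 70·x + 279·x^2 - 42·x^3 - 2268·x^4 - 1296·x^5)·Dx + (1 + 5·x - 2·x^2 - 27·x^3 - 147·x^4 - 648·x^5 - 432·x^6)·Dx^2  (order 2).
h: a_k = -18, -72, 270, 144, -1098, -26136/5, 120042/5, …
ICs: h(0) = -18, h′(0) = -72.

f: a_k = 0, -9, 0, 27, 0, -729/5, 0, …
g: a_k = 2, 4, -4, 8, -20, 56, -168, …
Sym-product of L_f,L_g gives L₀ (≤ ord 2).
Differentiate: ansatz ord ≤ ord L₀ ⇒ L.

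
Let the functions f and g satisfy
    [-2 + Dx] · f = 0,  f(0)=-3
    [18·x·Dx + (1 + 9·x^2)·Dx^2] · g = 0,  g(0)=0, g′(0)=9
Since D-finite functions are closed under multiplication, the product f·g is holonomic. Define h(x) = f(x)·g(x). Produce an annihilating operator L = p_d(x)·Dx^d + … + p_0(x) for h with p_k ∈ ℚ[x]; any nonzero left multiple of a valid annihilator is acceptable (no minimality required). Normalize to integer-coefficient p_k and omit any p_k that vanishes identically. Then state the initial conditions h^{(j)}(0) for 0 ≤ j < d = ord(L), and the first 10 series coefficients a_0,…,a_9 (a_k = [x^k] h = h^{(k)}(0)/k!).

f: a_k = -3, -6, -6, -4, -2, -4/5, -4/15, -8/105, -2/105, -4/945, …
g: a_k = 0, 9, 0, -27, 0, 729/5, 0, -6561/7, 0, 6561, …
L₀ := L_f ⊗_s L_g (sym. prod.), ord ≤ 2.
L = (4 - 36·x + 36·x^2) + (-4 + 18·x - 36·x^2)·Dx + (1 + 9·x^2)·Dx^2  (order 2).
h: a_k = 0, -27, -54, 27, 126, -1467/5, -774, 69603/35, 35430/7, -100407/7, …
ICs: h(0) = 0, h′(0) = -27.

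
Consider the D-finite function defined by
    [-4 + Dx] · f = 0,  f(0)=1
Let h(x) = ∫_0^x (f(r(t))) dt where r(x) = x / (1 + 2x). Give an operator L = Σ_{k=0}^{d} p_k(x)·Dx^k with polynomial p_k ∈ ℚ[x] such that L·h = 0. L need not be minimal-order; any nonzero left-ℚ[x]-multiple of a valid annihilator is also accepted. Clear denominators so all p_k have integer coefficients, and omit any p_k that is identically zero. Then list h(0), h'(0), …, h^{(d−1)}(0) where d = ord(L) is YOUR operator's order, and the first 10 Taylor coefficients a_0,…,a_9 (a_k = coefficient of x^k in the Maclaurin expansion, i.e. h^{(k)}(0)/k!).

L = -4·Dx + (1 + 4·x + 4·x^2)·Dx^2  (order 2).
h: a_k = 0, 1, 2, 0, -4/3, 32/15, -32/15, 256/315, 160/63, -8192/945, …
ICs: h(0) = 0, h′(0) = 1.

f: a_k = 1, 4, 8, 32/3, 32/3, 128/15, 256/45, 1024/315, 512/315, 2048/2835, …
h₀=f(r): pull back L_f along r ⇒ L₀.
h=∫h₀ ⇒ L = L₀·Dx.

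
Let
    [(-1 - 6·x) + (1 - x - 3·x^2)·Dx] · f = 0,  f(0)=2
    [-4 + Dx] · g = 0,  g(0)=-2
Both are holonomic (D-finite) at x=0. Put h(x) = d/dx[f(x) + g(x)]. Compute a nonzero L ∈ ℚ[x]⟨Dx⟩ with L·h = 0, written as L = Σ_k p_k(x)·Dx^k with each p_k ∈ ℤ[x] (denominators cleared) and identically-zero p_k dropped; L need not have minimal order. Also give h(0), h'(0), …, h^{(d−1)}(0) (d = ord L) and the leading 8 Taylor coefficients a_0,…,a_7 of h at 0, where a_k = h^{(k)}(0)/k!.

f: a_k = 2, 2, 8, 14, 38, 80, 194, 434, …
g: a_k = -2, -8, -16, -64/3, -64/3, -256/15, -512/45, -2048/315, …
h₀=f+g: left-lcm gives L₀, ord ≤ 2.
Derive L from L₀ (diff closure).
L = (20 + 496·x + 552·x^2 + 2160·x^3 + 1296·x^4) + (-13 - 112·x - 298·x^2 - 516·x^3 + 360·x^4 + 432·x^5)·Dx + (2 - 3·x + 40·x^2 - 6·x^3 - 171·x^4 - 108·x^5)·Dx^2  (order 2).
h: a_k = -6, -16, -22, 200/3, 944/3, 16436/15, 134662/45, 2552128/315, …
ICs: h(0) = -6, h′(0) = -16.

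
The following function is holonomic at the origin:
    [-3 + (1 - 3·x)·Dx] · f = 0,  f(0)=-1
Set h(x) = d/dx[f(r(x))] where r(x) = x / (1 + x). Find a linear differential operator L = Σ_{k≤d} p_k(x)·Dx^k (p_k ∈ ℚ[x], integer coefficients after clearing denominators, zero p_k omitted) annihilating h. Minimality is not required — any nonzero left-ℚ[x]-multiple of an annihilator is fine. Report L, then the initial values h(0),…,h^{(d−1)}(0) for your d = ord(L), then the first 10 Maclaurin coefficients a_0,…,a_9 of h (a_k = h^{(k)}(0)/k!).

f: a_k = -1, -3, -9, -27, -81, -243, -729, -2187, -6561, -19683, …
h₀=f(r): pull back L_f along r ⇒ L₀.
Derive L from L₀ (diff closure).
L = 4 + (-1 + 2·x)·Dx  (order 1).
h: a_k = -3, -12, -36, -96, -240, -576, -1344, -3072, -6912, -15360, …
ICs: h(0) = -3.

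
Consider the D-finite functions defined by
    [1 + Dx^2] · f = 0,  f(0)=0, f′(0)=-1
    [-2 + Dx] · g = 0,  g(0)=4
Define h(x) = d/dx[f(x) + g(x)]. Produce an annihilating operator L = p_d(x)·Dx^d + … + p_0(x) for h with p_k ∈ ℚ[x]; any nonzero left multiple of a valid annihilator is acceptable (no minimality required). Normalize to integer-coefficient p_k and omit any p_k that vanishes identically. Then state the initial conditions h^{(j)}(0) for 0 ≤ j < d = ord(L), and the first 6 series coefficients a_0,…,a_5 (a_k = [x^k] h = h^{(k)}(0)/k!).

f: a_k = 0, -1, 0, 1/6, 0, -1/120, …
g: a_k = 4, 8, 8, 16/3, 8/3, 16/15, …
L₀ := lclm(L_f,L_g); ord L₀ ≤ 2+1.
h=h₀': d/dx-closure on L₀ ⇒ L.
L = 2 - Dx + 2·Dx^2 - Dx^3  (order 3).
h: a_k = 7, 16, 33/2, 32/3, 127/24, 32/15, …
ICs: h(0) = 7, h′(0) = 16, h′′(0) = 33.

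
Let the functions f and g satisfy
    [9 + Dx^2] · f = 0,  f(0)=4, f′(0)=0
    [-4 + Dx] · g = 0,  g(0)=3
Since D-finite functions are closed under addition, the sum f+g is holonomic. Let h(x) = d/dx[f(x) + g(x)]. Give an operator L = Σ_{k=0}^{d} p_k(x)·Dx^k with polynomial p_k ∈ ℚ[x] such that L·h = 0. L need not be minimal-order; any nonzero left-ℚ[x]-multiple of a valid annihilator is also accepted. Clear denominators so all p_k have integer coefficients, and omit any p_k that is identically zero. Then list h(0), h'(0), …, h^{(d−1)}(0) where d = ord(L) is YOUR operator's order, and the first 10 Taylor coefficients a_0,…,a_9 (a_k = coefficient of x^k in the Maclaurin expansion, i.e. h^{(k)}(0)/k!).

f: a_k = 4, 0, -18, 0, 27/2, 0, -81/20, 0, 729/1120, 0, …
g: a_k = 3, 12, 24, 32, 32, 128/5, 256/15, 1024/105, 512/105, 2048/945, …
L₀ := lclm(L_f,L_g); ord L₀ ≤ 2+1.
h₀' ⇒ L via d/dx closure of L₀.
L = 36 - 9·Dx + 4·Dx^2 - Dx^3  (order 3).
h: a_k = 12, 12, 96, 182, 128, 781/10, 1024/15, 2653/60, 2048/105, 242461/30240, …
ICs: h(0) = 12, h′(0) = 12, h′′(0) = 192.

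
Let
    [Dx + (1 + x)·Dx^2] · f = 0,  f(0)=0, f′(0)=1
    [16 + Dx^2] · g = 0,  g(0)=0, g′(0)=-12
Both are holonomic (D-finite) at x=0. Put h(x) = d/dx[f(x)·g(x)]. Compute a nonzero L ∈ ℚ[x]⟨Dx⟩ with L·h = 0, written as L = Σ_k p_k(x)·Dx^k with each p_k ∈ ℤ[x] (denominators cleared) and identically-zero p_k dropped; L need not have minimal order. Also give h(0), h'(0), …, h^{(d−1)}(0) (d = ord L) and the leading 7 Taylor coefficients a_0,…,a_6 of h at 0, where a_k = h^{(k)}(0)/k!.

L = (96160 + 647168·x + 1757184·x^2 + 2482176·x^3 + 1931264·x^4 + 786432·x^5 + 131072·x^6) + (13728 + 74144·x + 156160·x^2 + 161280·x^3 + 81920·x^4 + 16384·x^5)·Dx + (13546 + 87008·x + 228848·x^2 + 316416·x^3 + 242944·x^4 + 98304·x^5 + 16384·x^6)·Dx^2 + (858 + 4634·x + 9760·x^2 + 10080·x^3 + 5120·x^4 + 1024·x^5)·Dx^3 + (471 + 2910·x + 7439·x^2 + 10080·x^3 + 7640·x^4 + 3072·x^5 + 512·x^6)·Dx^4  (order 4).
h: a_k = 0, -24, 18, 112, -65, -104, 238/5, …
ICs: h(0) = 0, h′(0) = -24, h′′(0) = 36, h′′′(0) = 672.

f: a_k = 0, 1, -1/2, 1/3, -1/4, 1/5, -1/6, …
g: a_k = 0, -12, 0, 32, 0, -128/5, 0, …
f·g: L₀ = L_f ⊗_s L_g, ord ≤ 2·2.
Derive L from L₀ (diff closure).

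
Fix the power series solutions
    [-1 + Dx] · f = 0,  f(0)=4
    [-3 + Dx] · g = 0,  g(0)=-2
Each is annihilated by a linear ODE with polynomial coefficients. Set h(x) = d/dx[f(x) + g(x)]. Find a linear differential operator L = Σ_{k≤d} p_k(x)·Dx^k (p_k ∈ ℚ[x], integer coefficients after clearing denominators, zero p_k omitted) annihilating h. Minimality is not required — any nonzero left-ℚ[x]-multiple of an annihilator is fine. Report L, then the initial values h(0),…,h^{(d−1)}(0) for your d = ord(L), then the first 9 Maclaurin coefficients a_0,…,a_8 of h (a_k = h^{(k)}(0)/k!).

L = 3 - 4·Dx + Dx^2  (order 2).
h: a_k = -2, -14, -25, -79/3, -241/12, -727/60, -437/72, -937/360, -19681/20160, …
ICs: h(0) = -2, h′(0) = -14.

f: a_k = 4, 4, 2, 2/3, 1/6, 1/30, 1/180, 1/1260, 1/10080, …
g: a_k = -2, -6, -9, -9, -27/4, -81/20, -81/40, -243/280, -729/2240, …
h₀=f+g: left-lcm gives L₀, ord ≤ 2.
h₀' ⇒ L via d/dx closure of L₀.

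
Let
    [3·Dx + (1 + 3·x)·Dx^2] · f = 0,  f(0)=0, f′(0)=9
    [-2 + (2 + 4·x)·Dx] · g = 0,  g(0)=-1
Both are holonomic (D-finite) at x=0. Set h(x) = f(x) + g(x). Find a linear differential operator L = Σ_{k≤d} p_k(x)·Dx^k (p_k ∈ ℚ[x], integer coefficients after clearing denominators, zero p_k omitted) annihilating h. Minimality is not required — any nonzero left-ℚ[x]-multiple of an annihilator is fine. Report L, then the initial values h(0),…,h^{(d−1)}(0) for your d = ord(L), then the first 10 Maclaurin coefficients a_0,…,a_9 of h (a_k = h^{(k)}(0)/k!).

L = (18 + 18·x)·Dx + (30 + 108·x + 90·x^2)·Dx^2 + (4 + 26·x + 54·x^2 + 36·x^3)·Dx^3  (order 3).
h: a_k = -1, 8, -13, 53/2, -481/8, 5797/40, -5811/16, 104745/112, -314499/128, 839093/128, …
ICs: h(0) = -1, h′(0) = 8, h′′(0) = -26.

f: a_k = 0, 9, -27/2, 27, -243/4, 729/5, -729/2, 6561/7, -19683/8, 6561, …
g: a_k = -1, -1, 1/2, -1/2, 5/8, -7/8, 21/16, -33/16, 429/128, -715/128, …
f+g: L₀ = lclm(L_f,L_g), ord ≤ 2+1.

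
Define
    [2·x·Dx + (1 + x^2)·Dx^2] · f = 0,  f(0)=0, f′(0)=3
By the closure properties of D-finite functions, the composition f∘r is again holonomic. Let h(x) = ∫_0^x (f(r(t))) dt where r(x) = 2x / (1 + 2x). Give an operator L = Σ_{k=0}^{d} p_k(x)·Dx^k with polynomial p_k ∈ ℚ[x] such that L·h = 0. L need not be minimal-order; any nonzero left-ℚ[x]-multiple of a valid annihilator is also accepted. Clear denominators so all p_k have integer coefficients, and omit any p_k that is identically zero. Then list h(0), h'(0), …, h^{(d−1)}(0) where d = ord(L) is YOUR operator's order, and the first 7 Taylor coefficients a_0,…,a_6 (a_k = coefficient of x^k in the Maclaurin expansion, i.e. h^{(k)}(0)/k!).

L = (4 + 16·x)·Dx^2 + (1 + 4·x + 8·x^2)·Dx^3  (order 3).
h: a_k = 0, 0, 3, -4, 4, 0, -64/5, …
ICs: h(0) = 0, h′(0) = 0, h′′(0) = 6.

f: a_k = 0, 3, 0, -1, 0, 3/5, 0, …
L₀ from L_f via x↦r, Dx↦r'^{-1}Dx.
∫: right-multiply L₀ by Dx.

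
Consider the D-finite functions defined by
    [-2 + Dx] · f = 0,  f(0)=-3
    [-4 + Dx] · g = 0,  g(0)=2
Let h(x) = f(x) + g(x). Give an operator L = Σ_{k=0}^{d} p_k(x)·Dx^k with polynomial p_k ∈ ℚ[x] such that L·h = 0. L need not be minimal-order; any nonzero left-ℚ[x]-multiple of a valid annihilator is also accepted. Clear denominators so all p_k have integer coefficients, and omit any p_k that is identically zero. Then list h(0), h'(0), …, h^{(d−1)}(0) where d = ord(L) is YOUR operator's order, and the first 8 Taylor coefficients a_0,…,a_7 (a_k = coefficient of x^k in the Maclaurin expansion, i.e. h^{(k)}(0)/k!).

f: a_k = -3, -6, -6, -4, -2, -4/5, -4/15, -8/105, …
g: a_k = 2, 8, 16, 64/3, 64/3, 256/15, 512/45, 2048/315, …
Sum ⇒ L₀ = lclm(L_f,L_g) in ℚ(x)⟨Dx⟩.
L = 8 - 6·Dx + Dx^2  (order 2).
h: a_k = -1, 2, 10, 52/3, 58/3, 244/15, 100/9, 2024/315, …
ICs: h(0) = -1, h′(0) = 2.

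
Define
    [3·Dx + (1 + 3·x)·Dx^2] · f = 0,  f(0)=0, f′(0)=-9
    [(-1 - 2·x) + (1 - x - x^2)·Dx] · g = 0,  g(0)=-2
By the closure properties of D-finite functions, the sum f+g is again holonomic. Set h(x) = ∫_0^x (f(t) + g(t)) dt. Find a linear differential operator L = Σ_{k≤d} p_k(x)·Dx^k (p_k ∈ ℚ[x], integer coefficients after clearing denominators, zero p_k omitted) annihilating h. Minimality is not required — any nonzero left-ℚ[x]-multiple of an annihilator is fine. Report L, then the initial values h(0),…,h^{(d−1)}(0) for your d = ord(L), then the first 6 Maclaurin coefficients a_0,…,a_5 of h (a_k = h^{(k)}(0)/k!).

f: a_k = 0, -9, 27/2, -27, 243/4, -729/5, …
g: a_k = -2, -2, -4, -6, -10, -16, …
h₀=f+g: left-lcm gives L₀, ord ≤ 3.
h=∫₀ˣh₀: take L = L₀·Dx.
L = (-126 - 342·x - 468·x^2 - 180·x^3 - 108·x^4)·Dx^2 + (-156·x - 576·x^2 - 672·x^3 - 378·x^4 - 180·x^5)·Dx^3 + (7 + 35·x + 29·x^2 - 63·x^3 - 99·x^4 - 93·x^5 - 36·x^6)·Dx^4  (order 4).
h: a_k = 0, -2, -11/2, 19/6, -33/4, 203/20, …
ICs: h(0) = 0, h′(0) = -2, h′′(0) = -11, h′′′(0) = 19.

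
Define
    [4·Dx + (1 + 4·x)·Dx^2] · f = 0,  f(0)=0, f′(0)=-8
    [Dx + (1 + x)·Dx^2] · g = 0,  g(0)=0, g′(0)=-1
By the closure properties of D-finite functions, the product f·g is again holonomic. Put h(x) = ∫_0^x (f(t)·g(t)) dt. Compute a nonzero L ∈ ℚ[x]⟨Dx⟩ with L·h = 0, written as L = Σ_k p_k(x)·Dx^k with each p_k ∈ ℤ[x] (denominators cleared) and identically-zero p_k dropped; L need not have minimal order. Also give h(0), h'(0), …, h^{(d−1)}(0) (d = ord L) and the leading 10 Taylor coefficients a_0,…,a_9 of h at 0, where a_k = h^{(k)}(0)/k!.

f: a_k = 0, -8, 16, -128/3, 128, -2048/5, 4096/3, -32768/7, 16384, -524288/9, …
g: a_k = 0, -1, 1/2, -1/3, 1/4, -1/5, 1/6, -1/7, 1/8, -1/9, …
f·g: L₀ = L_f ⊗_s L_g, ord ≤ 2·2.
h=∫h₀ ⇒ L = L₀·Dx.
L = (136 + 320·x + 256·x^2)·Dx^2 + (290 + 1464·x + 2400·x^2 + 1280·x^3)·Dx^3 + (92 + 740·x + 1992·x^2 + 2240·x^3 + 896·x^4)·Dx^4 + (5 + 58·x + 245·x^2 + 464·x^3 + 400·x^4 + 128·x^5)·Dx^5  (order 5).
h: a_k = 0, 0, 0, 8/3, -5, 32/3, -235/9, 3172/45, -407/2, 64688/105, …
ICs: h(0) = 0, h′(0) = 0, h′′(0) = 0, h′′′(0) = 16, h′′′′(0) = -120.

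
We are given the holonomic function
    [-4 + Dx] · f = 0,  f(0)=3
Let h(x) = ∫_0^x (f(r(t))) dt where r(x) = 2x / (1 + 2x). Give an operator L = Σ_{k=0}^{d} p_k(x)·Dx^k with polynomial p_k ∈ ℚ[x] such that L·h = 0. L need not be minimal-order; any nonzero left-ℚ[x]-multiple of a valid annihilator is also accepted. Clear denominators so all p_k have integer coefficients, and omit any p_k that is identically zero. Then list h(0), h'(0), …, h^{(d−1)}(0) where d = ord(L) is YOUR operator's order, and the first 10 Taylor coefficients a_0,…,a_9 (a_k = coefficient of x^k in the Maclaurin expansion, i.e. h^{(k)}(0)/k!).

L = -8·Dx + (1 + 4·x + 4·x^2)·Dx^2  (order 2).
h: a_k = 0, 3, 12, 16, -8, -64/5, 448/15, -2816/105, -1088/105, 80896/945, …
ICs: h(0) = 0, h′(0) = 3.

f: a_k = 3, 12, 24, 32, 32, 128/5, 256/15, 1024/105, 512/105, 2048/945, …
Substitute x→r, Dx→(1/r')Dx; clear ⇒ L₀.
h=∫h₀ ⇒ L = L₀·Dx.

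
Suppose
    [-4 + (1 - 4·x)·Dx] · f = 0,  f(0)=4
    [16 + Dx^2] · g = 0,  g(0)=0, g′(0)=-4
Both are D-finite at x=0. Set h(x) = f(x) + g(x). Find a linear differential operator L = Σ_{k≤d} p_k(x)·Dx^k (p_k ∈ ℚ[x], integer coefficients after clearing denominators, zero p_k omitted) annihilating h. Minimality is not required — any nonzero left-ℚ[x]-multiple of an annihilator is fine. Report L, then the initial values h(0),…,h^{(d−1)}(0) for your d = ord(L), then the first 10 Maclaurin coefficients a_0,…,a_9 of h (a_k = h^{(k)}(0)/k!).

L = (448 - 512·x + 1024·x^2) + (-48 + 320·x - 768·x^2 + 1024·x^3)·Dx + (28 - 32·x + 64·x^2)·Dx^2 + (-3 + 20·x - 48·x^2 + 64·x^3)·Dx^3  (order 3).
h: a_k = 4, 12, 64, 800/3, 1024, 61312/15, 16384, 20644864/315, 262144, 2972710912/2835, …
ICs: h(0) = 4, h′(0) = 12, h′′(0) = 128.

f: a_k = 4, 16, 64, 256, 1024, 4096, 16384, 65536, 262144, 1048576, …
g: a_k = 0, -4, 0, 32/3, 0, -128/15, 0, 1024/315, 0, -2048/2835, …
L₀ := lclm(L_f,L_g); ord L₀ ≤ 1+2.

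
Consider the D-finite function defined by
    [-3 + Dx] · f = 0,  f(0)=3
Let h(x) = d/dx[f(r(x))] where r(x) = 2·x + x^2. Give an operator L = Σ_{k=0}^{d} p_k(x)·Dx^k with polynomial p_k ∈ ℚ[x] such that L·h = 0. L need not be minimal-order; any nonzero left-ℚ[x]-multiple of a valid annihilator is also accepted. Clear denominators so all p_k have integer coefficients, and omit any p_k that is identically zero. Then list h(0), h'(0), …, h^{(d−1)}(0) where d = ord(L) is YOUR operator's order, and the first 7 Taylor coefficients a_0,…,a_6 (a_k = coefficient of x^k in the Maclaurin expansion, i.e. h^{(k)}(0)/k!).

L = (7 + 12·x + 6·x^2) + (-1 - x)·Dx  (order 1).
h: a_k = 18, 126, 486, 1350, 2997, 28107/5, 46089/5, …
ICs: h(0) = 18.

f: a_k = 3, 9, 27/2, 27/2, 81/8, 243/40, 243/80, …
Change of var in L_f (x↦r) gives L₀.
Differentiate: ansatz ord ≤ ord L₀ ⇒ L.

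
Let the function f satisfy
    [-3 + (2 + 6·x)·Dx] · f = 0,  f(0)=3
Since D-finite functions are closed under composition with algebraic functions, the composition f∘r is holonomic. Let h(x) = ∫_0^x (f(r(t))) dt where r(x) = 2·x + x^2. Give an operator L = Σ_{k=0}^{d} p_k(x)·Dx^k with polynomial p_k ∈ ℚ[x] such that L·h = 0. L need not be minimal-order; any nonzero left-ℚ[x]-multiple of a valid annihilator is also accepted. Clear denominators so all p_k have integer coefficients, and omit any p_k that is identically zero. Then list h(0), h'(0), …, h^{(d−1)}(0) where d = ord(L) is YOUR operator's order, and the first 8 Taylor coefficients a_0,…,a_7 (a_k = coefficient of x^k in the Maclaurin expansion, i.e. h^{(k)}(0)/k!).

L = (-3 - 3·x)·Dx + (1 + 6·x + 3·x^2)·Dx^2  (order 2).
h: a_k = 0, 3, 9/2, -3, 27/4, -189/10, 243/4, -2997/14, …
ICs: h(0) = 0, h′(0) = 3.

f: a_k = 3, 9/2, -27/8, 81/16, -1215/128, 5103/256, -45927/1024, 216513/2048, …
f∘r: x↦r, Dx↦Dx/r' in L_f ⇒ L₀.
h=∫h₀ ⇒ L = L₀·Dx.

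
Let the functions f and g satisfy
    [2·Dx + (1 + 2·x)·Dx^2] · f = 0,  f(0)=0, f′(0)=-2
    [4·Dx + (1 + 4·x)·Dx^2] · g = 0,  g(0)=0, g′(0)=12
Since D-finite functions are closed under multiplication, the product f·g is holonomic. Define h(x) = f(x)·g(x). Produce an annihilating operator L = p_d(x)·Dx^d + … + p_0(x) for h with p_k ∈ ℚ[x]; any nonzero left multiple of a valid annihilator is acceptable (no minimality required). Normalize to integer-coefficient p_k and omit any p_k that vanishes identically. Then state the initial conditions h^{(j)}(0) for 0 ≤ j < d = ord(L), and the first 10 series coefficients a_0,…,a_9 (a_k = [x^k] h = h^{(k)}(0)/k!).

f: a_k = 0, -2, 2, -8/3, 4, -32/5, 32/3, -128/7, 32, -512/9, …
g: a_k = 0, 12, -24, 64, -192, 3072/5, -2048, 49152/7, -24576, 262144/3, …
f·g: L₀ = L_f ⊗_s L_g, ord ≤ 2·2.
L = (160 + 768·x + 1024·x^2)·Dx + (264 + 2144·x + 5760·x^2 + 5120·x^3)·Dx^2 + (64 + 720·x + 2976·x^2 + 5376·x^3 + 3584·x^4)·Dx^3 + (3 + 44·x + 252·x^2 + 704·x^3 + 960·x^4 + 512·x^5)·Dx^4  (order 4).
h: a_k = 0, 0, -24, 72, -208, 624, -29344/15, 31872/5, -150016/7, 2584704/35, …
ICs: h(0) = 0, h′(0) = 0, h′′(0) = -48, h′′′(0) = 432.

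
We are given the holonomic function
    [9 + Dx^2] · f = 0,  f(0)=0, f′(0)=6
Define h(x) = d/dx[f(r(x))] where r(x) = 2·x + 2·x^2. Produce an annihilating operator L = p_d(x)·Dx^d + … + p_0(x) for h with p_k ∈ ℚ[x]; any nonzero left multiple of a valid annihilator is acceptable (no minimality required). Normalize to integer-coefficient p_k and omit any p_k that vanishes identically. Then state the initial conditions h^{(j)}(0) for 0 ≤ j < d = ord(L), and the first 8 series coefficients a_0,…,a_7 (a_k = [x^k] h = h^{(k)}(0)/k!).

L = (48 + 288·x + 864·x^2 + 1152·x^3 + 576·x^4) + (-6 - 12·x)·Dx + (1 + 4·x + 4·x^2)·Dx^2  (order 2).
h: a_k = 12, 24, -216, -864, -432, 3456, 41472/5, 20736/5, …
ICs: h(0) = 12, h′(0) = 24.

f: a_k = 0, 6, 0, -9, 0, 81/20, 0, -243/280, …
Substitute x→r, Dx→(1/r')Dx; clear ⇒ L₀.
h=h₀': d/dx-closure on L₀ ⇒ L.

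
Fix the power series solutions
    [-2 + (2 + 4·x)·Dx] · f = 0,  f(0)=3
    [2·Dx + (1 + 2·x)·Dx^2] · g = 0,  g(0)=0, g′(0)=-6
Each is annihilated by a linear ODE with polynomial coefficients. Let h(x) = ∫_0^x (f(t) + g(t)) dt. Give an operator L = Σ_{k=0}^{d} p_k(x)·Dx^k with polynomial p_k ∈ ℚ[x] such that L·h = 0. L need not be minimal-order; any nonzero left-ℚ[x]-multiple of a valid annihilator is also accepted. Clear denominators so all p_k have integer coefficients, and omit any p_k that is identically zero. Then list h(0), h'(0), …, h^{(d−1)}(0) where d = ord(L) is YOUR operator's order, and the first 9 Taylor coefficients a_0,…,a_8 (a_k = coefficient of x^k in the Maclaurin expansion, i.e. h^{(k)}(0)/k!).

f: a_k = 3, 3, -3/2, 3/2, -15/8, 21/8, -63/16, 99/16, -1287/128, …
g: a_k = 0, -6, 6, -8, 12, -96/5, 32, -384/7, 96, …
h₀=f+g: left-lcm gives L₀, ord ≤ 3.
∫: right-multiply L₀ by Dx.
L = 2·Dx^2 + (5 + 10·x)·Dx^3 + (1 + 4·x + 4·x^2)·Dx^4  (order 4).
h: a_k = 0, 3, -3/2, 3/2, -13/8, 81/40, -221/80, 449/112, -5451/896, …
ICs: h(0) = 0, h′(0) = 3, h′′(0) = -3, h′′′(0) = 9.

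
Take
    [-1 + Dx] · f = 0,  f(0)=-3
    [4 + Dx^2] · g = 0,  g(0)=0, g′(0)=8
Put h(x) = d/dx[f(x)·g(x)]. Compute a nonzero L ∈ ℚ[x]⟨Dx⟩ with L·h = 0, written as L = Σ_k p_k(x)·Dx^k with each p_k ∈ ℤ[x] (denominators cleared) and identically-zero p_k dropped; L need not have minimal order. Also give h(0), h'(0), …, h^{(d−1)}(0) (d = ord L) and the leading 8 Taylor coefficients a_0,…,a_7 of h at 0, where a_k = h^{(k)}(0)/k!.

L = 5 - 2·Dx + Dx^2  (order 2).
h: a_k = -24, -48, 12, 48, 19, -22/5, -139/30, -4/5, …
ICs: h(0) = -24, h′(0) = -48.

f: a_k = -3, -3, -3/2, -1/2, -1/8, -1/40, -1/240, -1/1680, …
g: a_k = 0, 8, 0, -16/3, 0, 16/15, 0, -32/315, …
L₀ := L_f ⊗_s L_g (sym. prod.), ord ≤ 2.
h=h₀': d/dx-closure on L₀ ⇒ L.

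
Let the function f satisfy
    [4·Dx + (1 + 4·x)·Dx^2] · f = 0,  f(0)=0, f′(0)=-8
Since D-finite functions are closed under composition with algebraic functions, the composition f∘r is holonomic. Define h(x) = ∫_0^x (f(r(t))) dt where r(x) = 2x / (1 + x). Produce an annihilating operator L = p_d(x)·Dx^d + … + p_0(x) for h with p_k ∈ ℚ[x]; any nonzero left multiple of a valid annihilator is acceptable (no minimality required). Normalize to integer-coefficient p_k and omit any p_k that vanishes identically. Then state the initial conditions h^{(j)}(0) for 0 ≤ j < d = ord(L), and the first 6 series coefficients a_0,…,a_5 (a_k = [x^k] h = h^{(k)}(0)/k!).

L = (10 + 18·x)·Dx^2 + (1 + 10·x + 9·x^2)·Dx^3  (order 3).
h: a_k = 0, 0, -8, 80/3, -364/3, 656, …
ICs: h(0) = 0, h′(0) = 0, h′′(0) = -16.

f: a_k = 0, -8, 16, -128/3, 128, -2048/5, …
L₀ from L_f via x↦r, Dx↦r'^{-1}Dx.
∫: right-multiply L₀ by Dx.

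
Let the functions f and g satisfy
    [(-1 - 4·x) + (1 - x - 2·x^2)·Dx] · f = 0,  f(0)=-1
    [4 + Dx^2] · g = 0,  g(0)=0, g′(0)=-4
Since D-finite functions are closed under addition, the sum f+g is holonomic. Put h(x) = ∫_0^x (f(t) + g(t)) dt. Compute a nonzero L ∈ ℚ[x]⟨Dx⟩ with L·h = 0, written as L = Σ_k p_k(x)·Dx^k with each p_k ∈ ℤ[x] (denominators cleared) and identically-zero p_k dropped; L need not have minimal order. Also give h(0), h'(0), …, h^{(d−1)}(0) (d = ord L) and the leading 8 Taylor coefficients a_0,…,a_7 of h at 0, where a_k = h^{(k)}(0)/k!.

f: a_k = -1, -1, -3, -5, -11, -21, -43, -85, …
g: a_k = 0, -4, 0, 8/3, 0, -8/15, 0, 16/315, …
Weyl lclm of L_f,L_g ⇒ L₀ (ord ≤ 3).
h=∫h₀ ⇒ L = L₀·Dx.
L = (68 + 304·x + 200·x^2 + 320·x^3 + 160·x^4 + 128·x^5)·Dx + (-20 + 12·x + 24·x^2 + 8·x^3 + 48·x^4 + 96·x^5 + 64·x^6)·Dx^2 + (17 + 76·x + 50·x^2 + 80·x^3 + 40·x^4 + 32·x^5)·Dx^3 + (-5 + 3·x + 6·x^2 + 2·x^3 + 12·x^4 + 24·x^5 + 16·x^6)·Dx^4  (order 4).
h: a_k = 0, -1, -5/2, -1, -7/12, -11/5, -323/90, -43/7, …
ICs: h(0) = 0, h′(0) = -1, h′′(0) = -5, h′′′(0) = -6.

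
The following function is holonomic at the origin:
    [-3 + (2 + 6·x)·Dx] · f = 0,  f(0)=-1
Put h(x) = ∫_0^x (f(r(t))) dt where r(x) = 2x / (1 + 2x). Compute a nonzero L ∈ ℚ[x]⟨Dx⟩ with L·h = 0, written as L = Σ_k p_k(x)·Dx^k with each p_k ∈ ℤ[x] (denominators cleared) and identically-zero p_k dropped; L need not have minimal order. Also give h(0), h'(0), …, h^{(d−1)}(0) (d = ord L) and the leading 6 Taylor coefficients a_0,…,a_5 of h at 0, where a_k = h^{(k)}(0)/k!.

f: a_k = -1, -3/2, 9/8, -27/16, 405/128, -1701/256, …
h₀=f(r): pull back L_f along r ⇒ L₀.
Integrate: L := L₀·Dx.
L = -3·Dx + (1 + 10·x + 16·x^2)·Dx^2  (order 2).
h: a_k = 0, -1, -3/2, 7/2, -87/8, 1677/40, …
ICs: h(0) = 0, h′(0) = -1.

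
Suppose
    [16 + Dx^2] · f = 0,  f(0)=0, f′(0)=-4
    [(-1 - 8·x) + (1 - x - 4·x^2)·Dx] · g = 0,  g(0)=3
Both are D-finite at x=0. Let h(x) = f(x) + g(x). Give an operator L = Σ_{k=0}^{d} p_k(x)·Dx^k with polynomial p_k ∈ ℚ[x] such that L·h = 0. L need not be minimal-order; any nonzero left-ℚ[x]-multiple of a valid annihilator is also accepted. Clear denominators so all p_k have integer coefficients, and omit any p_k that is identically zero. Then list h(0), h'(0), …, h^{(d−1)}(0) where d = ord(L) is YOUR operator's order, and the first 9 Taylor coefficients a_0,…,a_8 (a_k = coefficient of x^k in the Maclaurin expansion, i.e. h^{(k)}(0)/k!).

f: a_k = 0, -4, 0, 32/3, 0, -128/15, 0, 1024/315, 0, …
g: a_k = 3, 3, 15, 27, 87, 195, 543, 1323, 3495, …
Sum ⇒ L₀ = lclm(L_f,L_g) in ℚ(x)⟨Dx⟩.
L = (-560 - 4608·x - 1664·x^2 - 6144·x^3 - 10240·x^4 - 16384·x^5) + (208 - 272·x - 896·x^2 + 1408·x^3 + 1536·x^4 - 6144·x^5 - 8192·x^6)·Dx + (-35 - 288·x - 104·x^2 - 384·x^3 - 640·x^4 - 1024·x^5)·Dx^2 + (13 - 17·x - 56·x^2 + 88·x^3 + 96·x^4 - 384·x^5 - 512·x^6)·Dx^3  (order 3).
h: a_k = 3, -1, 15, 113/3, 87, 2797/15, 543, 417769/315, 3495, …
ICs: h(0) = 3, h′(0) = -1, h′′(0) = 30.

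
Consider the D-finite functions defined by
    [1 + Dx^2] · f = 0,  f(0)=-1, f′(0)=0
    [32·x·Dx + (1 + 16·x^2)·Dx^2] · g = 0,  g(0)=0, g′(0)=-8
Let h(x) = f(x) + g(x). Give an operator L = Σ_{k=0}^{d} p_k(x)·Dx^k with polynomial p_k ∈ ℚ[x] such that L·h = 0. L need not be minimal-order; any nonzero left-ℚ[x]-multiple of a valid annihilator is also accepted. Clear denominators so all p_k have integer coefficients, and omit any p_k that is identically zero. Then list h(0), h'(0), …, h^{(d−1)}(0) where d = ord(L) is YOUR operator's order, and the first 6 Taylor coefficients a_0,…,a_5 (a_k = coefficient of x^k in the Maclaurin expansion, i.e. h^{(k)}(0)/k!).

f: a_k = -1, 0, 1/2, 0, -1/24, 0, …
g: a_k = 0, -8, 0, 128/3, 0, -2048/5, …
Sum ⇒ L₀ = lclm(L_f,L_g) in ℚ(x)⟨Dx⟩.
L = (-6112·x + 99328·x^3 + 8192·x^5)·Dx + (-31 + 1072·x^2 + 25344·x^4 + 4096·x^6)·Dx^2 + (-6112·x + 99328·x^3 + 8192·x^5)·Dx^3 + (-31 + 1072·x^2 + 25344·x^4 + 4096·x^6)·Dx^4  (order 4).
h: a_k = -1, -8, 1/2, 128/3, -1/24, -2048/5, …
ICs: h(0) = -1, h′(0) = -8, h′′(0) = 1, h′′′(0) = 256.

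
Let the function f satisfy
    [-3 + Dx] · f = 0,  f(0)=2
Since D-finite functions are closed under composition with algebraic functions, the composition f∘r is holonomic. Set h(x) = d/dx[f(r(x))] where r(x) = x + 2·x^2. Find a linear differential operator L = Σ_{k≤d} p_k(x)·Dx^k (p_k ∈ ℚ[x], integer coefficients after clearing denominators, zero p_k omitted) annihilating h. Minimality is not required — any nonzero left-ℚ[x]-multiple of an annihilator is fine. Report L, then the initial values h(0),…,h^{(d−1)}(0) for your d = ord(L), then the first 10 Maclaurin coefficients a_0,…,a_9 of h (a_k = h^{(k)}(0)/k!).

f: a_k = 2, 6, 9, 9, 27/4, 81/20, 81/40, 243/280, 729/2240, 243/2240, …
f∘r: x↦r, Dx↦Dx/r' in L_f ⇒ L₀.
Differentiate: ansatz ord ≤ ord L₀ ⇒ L.
L = (7 + 24·x + 48·x^2) + (-1 - 4·x)·Dx  (order 1).
h: a_k = 6, 42, 135, 387, 3321/4, 33183/20, 112887/40, 253557/56, 2091501/320, 20093589/2240, …
ICs: h(0) = 6.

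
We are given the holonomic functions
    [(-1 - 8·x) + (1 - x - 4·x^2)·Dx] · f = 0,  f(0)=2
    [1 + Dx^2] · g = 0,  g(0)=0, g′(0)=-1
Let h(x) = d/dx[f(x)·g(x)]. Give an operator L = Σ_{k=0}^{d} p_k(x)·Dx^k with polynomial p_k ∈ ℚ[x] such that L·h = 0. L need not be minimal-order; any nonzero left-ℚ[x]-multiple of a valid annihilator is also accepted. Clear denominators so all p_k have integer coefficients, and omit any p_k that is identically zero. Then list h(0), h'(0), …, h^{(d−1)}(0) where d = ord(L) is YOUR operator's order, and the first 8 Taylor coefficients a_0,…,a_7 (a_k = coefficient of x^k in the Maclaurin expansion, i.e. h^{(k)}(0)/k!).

L = (159 - 2·x - 7·x^2 + 8·x^3 + 16·x^4) + (22 + 178·x + 24·x^2 + 64·x^3)·Dx + (-7 + 6·x + 25·x^2 + 8·x^3 + 16·x^4)·Dx^2  (order 2).
h: a_k = -2, -4, -29, -212/3, -1127/4, -7621/10, -888089/360, -2168417/315, …
ICs: h(0) = -2, h′(0) = -4.

f: a_k = 2, 2, 10, 18, 58, 130, 362, 882, …
g: a_k = 0, -1, 0, 1/6, 0, -1/120, 0, 1/5040, …
Sym-product of L_f,L_g gives L₀ (≤ ord 2).
Derive L from L₀ (diff closure).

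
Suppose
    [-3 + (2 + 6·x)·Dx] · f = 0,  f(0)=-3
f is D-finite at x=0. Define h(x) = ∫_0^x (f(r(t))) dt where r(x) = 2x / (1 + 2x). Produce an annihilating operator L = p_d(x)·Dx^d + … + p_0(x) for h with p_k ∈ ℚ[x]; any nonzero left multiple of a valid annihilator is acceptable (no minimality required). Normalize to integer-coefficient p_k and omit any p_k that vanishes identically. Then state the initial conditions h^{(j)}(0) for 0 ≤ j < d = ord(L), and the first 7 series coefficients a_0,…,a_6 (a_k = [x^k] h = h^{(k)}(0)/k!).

L = -3·Dx + (1 + 10·x + 16·x^2)·Dx^2  (order 2).
h: a_k = 0, -3, -9/2, 21/2, -261/8, 5031/40, -9069/16, …
ICs: h(0) = 0, h′(0) = -3.

f: a_k = -3, -9/2, 27/8, -81/16, 1215/128, -5103/256, 45927/1024, …
h₀=f(r): pull back L_f along r ⇒ L₀.
Integrate: L := L₀·Dx.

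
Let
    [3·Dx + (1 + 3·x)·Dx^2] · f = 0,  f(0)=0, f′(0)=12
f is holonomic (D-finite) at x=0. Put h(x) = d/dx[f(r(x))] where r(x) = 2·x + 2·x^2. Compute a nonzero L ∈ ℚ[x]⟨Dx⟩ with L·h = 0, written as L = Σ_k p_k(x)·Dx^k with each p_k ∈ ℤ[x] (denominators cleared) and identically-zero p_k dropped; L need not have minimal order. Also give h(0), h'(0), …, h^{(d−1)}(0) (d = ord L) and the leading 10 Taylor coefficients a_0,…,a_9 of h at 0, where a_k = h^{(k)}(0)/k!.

L = (4 + 12·x + 12·x^2) + (1 + 8·x + 18·x^2 + 12·x^3)·Dx  (order 1).
h: a_k = 24, -96, 432, -2016, 9504, -44928, 212544, -1005696, 4758912, -22519296, …
ICs: h(0) = 24.

f: a_k = 0, 12, -18, 36, -81, 972/5, -486, 8748/7, -6561/2, 8748, …
Change of var in L_f (x↦r) gives L₀.
h₀' ⇒ L via d/dx closure of L₀.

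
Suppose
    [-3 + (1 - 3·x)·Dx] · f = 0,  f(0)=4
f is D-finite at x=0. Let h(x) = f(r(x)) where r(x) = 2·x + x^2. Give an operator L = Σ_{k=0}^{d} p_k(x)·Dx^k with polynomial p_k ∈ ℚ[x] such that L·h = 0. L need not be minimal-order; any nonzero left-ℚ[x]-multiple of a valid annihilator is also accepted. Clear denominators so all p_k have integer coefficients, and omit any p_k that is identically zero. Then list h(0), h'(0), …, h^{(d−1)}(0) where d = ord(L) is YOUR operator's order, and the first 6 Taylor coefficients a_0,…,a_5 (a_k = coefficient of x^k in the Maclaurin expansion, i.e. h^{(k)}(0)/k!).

f: a_k = 4, 12, 36, 108, 324, 972, …
L₀ from L_f via x↦r, Dx↦r'^{-1}Dx.
L = (6 + 6·x) + (-1 + 6·x + 3·x^2)·Dx  (order 1).
h: a_k = 4, 24, 156, 1008, 6516, 42120, …
ICs: h(0) = 4.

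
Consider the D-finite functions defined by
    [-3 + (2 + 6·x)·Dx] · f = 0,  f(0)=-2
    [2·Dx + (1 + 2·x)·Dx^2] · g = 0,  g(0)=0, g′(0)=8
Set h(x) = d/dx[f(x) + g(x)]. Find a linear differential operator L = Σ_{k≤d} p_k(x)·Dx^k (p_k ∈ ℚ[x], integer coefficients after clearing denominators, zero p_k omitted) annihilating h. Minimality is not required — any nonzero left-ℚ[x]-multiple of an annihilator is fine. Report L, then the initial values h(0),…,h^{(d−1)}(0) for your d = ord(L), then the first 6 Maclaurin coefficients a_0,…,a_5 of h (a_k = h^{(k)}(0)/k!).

L = (-6 + 36·x) + (5 + 84·x + 180·x^2)·Dx + (2 + 22·x + 72·x^2 + 72·x^3)·Dx^2  (order 2).
h: a_k = 5, -23/2, 175/8, -619/16, 7879/128, -19609/256, …
ICs: h(0) = 5, h′(0) = -23/2.

f: a_k = -2, -3, 9/4, -27/8, 405/64, -1701/128, …
g: a_k = 0, 8, -8, 32/3, -16, 128/5, …
h₀=f+g: left-lcm gives L₀, ord ≤ 3.
Differentiate: ansatz ord ≤ ord L₀ ⇒ L.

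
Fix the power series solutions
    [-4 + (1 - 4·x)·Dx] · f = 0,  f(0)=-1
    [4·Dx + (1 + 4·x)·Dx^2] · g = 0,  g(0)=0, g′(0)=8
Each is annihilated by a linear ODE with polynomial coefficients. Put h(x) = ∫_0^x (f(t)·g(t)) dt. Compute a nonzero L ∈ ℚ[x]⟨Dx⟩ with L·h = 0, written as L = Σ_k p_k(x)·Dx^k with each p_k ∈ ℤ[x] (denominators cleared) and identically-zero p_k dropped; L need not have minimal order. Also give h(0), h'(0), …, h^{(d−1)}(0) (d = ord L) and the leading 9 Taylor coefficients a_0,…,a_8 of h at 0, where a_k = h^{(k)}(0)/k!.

f: a_k = -1, -4, -16, -64, -256, -1024, -4096, -16384, -65536, …
g: a_k = 0, 8, -16, 128/3, -128, 2048/5, -4096/3, 32768/7, -16384, …
h₀=f·g: eliminate ⇒ L₀, order ≤ 1·2.
h=∫₀ˣh₀: take L = L₀·Dx.
L = 16·Dx + (4 + 48·x)·Dx^2 + (-1 + 16·x^2)·Dx^3  (order 3).
h: a_k = 0, 0, -4, -16/3, -80/3, -896/15, -12032/45, -75776/105, -326656/105, …
ICs: h(0) = 0, h′(0) = 0, h′′(0) = -8.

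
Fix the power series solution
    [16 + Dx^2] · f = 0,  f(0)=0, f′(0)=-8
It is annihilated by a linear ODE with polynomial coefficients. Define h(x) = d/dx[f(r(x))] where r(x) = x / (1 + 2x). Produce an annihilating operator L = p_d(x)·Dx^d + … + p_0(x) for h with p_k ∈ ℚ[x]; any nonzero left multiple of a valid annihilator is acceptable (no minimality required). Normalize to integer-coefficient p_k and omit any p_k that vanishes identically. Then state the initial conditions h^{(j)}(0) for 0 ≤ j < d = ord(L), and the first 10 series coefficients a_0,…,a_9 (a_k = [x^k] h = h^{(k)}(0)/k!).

L = (40 + 96·x + 96·x^2) + (12 + 72·x + 144·x^2 + 96·x^3)·Dx + (1 + 8·x + 24·x^2 + 32·x^3 + 16·x^4)·Dx^2  (order 2).
h: a_k = -8, 32, -32, -256, 5504/3, -7680, 1131008/45, -3104768/45, 50444288/315, -18735104/63, …
ICs: h(0) = -8, h′(0) = 32.

f: a_k = 0, -8, 0, 64/3, 0, -256/15, 0, 2048/315, 0, -4096/2835, …
f∘r: x↦r, Dx↦Dx/r' in L_f ⇒ L₀.
h₀' ⇒ L via d/dx closure of L₀.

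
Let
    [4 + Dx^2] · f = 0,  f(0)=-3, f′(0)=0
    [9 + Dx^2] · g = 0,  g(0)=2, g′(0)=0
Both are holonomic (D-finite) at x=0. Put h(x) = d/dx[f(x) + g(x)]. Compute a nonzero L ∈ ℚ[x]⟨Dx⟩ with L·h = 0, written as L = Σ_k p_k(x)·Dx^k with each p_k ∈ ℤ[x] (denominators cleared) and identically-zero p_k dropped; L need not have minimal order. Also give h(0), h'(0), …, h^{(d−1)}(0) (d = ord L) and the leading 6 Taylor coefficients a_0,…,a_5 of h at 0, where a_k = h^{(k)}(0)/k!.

L = 36 + 13·Dx^2 + Dx^4  (order 4).
h: a_k = 0, -6, 0, 19, 0, -211/20, …
ICs: h(0) = 0, h′(0) = -6, h′′(0) = 0, h′′′(0) = 114.

f: a_k = -3, 0, 6, 0, -2, 0, …
g: a_k = 2, 0, -9, 0, 27/4, 0, …
f+g: L₀ = lclm(L_f,L_g), ord ≤ 2+2.
Derive L from L₀ (diff closure).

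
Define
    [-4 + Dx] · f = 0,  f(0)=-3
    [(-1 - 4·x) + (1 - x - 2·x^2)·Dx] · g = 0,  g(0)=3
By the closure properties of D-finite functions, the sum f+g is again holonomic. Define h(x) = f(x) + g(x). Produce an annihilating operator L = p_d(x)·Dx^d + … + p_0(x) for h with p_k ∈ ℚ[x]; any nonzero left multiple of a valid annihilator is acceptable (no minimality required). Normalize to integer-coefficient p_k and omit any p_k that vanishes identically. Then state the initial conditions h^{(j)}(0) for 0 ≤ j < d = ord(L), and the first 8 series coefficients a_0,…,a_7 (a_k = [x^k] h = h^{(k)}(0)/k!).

L = (8 + 192·x^2 + 128·x^3) + (10 - 44·x - 72·x^2 + 64·x^3 + 64·x^4)·Dx + (-3 + 11·x + 6·x^2 - 24·x^3 - 16·x^4)·Dx^2  (order 2).
h: a_k = 0, -9, -15, -17, 1, 187/5, 1679/15, 25751/105, …
ICs: h(0) = 0, h′(0) = -9.

f: a_k = -3, -12, -24, -32, -32, -128/5, -256/15, -1024/105, …
g: a_k = 3, 3, 9, 15, 33, 63, 129, 255, …
Sum ⇒ L₀ = lclm(L_f,L_g) in ℚ(x)⟨Dx⟩.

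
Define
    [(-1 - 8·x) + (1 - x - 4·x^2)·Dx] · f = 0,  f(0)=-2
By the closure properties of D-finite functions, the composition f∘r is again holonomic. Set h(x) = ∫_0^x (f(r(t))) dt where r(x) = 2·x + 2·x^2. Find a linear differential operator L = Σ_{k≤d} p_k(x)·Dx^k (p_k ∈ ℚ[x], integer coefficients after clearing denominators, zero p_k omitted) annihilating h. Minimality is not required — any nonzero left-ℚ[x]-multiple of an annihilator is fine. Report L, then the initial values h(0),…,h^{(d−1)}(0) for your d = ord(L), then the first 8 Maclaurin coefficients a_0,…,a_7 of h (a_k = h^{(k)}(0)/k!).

f: a_k = -2, -2, -10, -18, -58, -130, -362, -882, …
f∘r: x↦r, Dx↦Dx/r' in L_f ⇒ L₀.
h=∫h₀ ⇒ L = L₀·Dx.
L = (2 + 36·x + 96·x^2 + 64·x^3)·Dx + (-1 + 2·x + 18·x^2 + 32·x^3 + 16·x^4)·Dx^2  (order 2).
h: a_k = 0, -2, -2, -44/3, -56, -280, -1384, -49680/7, …
ICs: h(0) = 0, h′(0) = -2.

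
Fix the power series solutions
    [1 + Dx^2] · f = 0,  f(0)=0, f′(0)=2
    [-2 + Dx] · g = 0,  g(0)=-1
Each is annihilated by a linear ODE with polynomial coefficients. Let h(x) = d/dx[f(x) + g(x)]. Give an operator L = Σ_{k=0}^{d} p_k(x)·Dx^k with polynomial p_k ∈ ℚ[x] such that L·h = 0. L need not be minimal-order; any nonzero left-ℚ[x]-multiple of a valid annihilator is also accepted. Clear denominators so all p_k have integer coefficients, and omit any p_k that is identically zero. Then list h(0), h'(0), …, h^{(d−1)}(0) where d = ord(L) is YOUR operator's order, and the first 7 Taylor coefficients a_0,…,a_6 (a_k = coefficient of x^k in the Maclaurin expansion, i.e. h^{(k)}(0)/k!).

f: a_k = 0, 2, 0, -1/3, 0, 1/60, 0, …
g: a_k = -1, -2, -2, -4/3, -2/3, -4/15, -4/45, …
Weyl lclm of L_f,L_g ⇒ L₀ (ord ≤ 3).
h₀' ⇒ L via d/dx closure of L₀.
L = 2 - Dx + 2·Dx^2 - Dx^3  (order 3).
h: a_k = 0, -4, -5, -8/3, -5/4, -8/15, -13/72, …
ICs: h(0) = 0, h′(0) = -4, h′′(0) = -10.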